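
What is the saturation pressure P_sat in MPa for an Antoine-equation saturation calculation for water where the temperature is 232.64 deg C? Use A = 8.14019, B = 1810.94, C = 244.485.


P_sat = 10^(A - B/(C + T)) / 760 * 0.101325
P_sat = 10^(8.14019 - 1810.94/(244.485 + 232.64)) / 760 * 0.101325
P_sat = 2.9483 MPa


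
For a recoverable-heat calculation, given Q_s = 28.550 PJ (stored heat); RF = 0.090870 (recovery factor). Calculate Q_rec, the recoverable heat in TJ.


Q_rec = Q_s * RF
Q_rec = 28.550 * 0.090870
Q_rec = 2.594339 PJ
Convert: 2.594339 PJ * 1000.0 = 2594.3 TJ
Q_rec = 2594.3 TJ


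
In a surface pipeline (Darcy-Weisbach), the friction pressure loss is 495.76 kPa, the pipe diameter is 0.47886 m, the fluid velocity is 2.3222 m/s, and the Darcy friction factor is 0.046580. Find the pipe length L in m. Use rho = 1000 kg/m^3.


L = dP*1000*D / (f*rho*vel^2/2)
L = 495.76*1000*0.47886 / (0.046580*1000*2.3222^2/2)
L = 1890.2 m


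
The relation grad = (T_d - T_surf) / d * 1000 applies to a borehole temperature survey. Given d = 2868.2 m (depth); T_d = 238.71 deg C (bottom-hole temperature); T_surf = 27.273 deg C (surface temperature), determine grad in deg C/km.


grad = (T_d - T_surf) / d * 1000
grad = (238.71 - 27.273) / 2868.2 * 1000
grad = 73.718 deg C/km


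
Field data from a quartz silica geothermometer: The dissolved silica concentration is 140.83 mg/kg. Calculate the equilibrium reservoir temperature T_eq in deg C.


T_eq = 1309 / (5.19 - log10(SiO2)) - 273.15
T_eq = 1309 / (5.19 - log10(140.83)) - 273.15
T_eq = 157.26 deg C


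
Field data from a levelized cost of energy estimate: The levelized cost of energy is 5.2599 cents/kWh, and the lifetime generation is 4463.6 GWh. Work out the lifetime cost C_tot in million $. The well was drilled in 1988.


C_tot = LCOE / 100 * E_tot
C_tot = 5.2599 / 100 * 4463.6
C_tot = 234.78 million $


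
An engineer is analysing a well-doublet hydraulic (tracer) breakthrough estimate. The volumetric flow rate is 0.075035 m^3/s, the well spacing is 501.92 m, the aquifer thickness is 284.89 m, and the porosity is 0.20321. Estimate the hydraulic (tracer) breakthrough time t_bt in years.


t_bt = pi * hr * phi * L^2 / (3 * Qv) / (365.25*86400)
t_bt = pi * 284.89 * 0.20321 * 501.92^2 / (3 * 0.075035) / (365.25*86400)
t_bt = 6.4499 years


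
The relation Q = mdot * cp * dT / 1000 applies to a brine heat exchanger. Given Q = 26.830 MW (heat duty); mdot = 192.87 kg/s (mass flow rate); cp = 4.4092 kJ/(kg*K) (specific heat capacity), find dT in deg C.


dT = Q * 1000 / (mdot * cp)
dT = 26.830 * 1000 / (192.87 * 4.4092)
dT = 31.54977 K
Convert (temperature difference, 1 K = 1 deg C): 31.54977 K = 31.54977 deg C
dT = 31.550 deg C


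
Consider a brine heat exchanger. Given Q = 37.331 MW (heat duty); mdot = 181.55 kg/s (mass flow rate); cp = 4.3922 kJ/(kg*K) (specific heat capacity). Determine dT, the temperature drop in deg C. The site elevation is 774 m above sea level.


dT = Q * 1000 / (mdot * cp)
dT = 37.331 * 1000 / (181.55 * 4.3922)
dT = 46.81567 K
Convert (temperature difference, 1 K = 1 deg C): 46.81567 K = 46.81567 deg C
dT = 46.816 deg C


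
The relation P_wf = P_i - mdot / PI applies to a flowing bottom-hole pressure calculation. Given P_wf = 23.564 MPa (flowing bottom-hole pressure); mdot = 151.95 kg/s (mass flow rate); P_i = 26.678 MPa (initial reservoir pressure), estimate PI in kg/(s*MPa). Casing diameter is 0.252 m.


PI = mdot / (P_i - P_wf)
PI = 151.95 / (26.678 - 23.564)
PI = 48.796 kg/(s*MPa)


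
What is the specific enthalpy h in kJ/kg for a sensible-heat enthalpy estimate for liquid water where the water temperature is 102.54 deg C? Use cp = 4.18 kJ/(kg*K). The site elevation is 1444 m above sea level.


h = cp * T
h = 4.18 * 102.54
h = 428.62 kJ/kg


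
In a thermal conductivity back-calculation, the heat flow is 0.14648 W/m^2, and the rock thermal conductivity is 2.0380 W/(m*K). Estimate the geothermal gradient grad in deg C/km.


grad = q / k * 1000
grad = 0.14648 / 2.0380 * 1000
grad = 71.874 deg C/km


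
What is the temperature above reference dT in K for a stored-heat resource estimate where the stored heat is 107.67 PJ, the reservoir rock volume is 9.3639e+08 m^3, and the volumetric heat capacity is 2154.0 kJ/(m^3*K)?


dT = Q_s * 1e12 / (Vr * rhoc)
dT = 107.67 * 1e12 / (9.3639e+08 * 2154.0)
dT = 53.382 K


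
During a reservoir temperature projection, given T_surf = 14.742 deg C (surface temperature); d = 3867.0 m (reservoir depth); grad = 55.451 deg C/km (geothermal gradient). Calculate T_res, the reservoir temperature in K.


T_res = T_surf + grad * d / 1000
T_res = 14.742 + 55.451 * 3867.0 / 1000
T_res = 229.1710 deg C
Convert to K: 229.1710 + 273.15 = 502.32 K
T_res = 502.32 K


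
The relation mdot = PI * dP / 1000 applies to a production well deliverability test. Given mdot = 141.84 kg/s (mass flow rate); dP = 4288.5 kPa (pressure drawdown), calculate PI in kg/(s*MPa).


PI = mdot * 1000 / dP
PI = 141.84 * 1000 / 4288.5
PI = 33.075 kg/(s*MPa)


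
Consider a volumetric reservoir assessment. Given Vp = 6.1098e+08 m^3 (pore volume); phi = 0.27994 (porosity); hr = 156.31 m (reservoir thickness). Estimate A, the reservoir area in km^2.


A = Vp / (1e6 * hr * phi)
A = 6.1098e+08 / (1e6 * 156.31 * 0.27994)
A = 13.963 km^2


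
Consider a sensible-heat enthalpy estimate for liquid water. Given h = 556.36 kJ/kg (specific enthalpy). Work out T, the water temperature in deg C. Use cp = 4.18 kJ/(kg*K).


T = h / cp
T = 556.36 / 4.18
T = 133.10 deg C


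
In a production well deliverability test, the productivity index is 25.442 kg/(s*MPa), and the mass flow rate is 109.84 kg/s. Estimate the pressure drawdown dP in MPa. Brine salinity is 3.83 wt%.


dP = mdot * 1000 / PI
dP = 109.84 * 1000 / 25.442
dP = 4317.271 kPa
Convert: 4317.271 kPa * 0.001 = 4.3173 MPa
dP = 4.3173 MPa


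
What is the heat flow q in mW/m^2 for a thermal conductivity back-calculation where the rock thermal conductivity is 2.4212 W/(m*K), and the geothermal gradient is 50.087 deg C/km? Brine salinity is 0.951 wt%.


q = k * grad / 1000
q = 2.4212 * 50.087 / 1000
q = 0.1212706 W/m^2
Convert: 0.1212706 W/m^2 * 1000.0 = 121.27 mW/m^2
q = 121.27 mW/m^2


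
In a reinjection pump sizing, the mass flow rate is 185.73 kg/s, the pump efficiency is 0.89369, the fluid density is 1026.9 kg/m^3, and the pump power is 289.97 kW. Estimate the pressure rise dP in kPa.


dP = P_pump * rho * eta / mdot
dP = 289.97 * 1026.9 * 0.89369 / 185.73
dP = 1432.8 kPa


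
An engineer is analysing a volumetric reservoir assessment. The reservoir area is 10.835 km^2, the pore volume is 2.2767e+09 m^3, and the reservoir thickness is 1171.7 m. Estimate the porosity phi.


phi = Vp / (A * 1e6 * hr)
phi = 2.2767e+09 / (10.835 * 1e6 * 1171.7)
phi = 0.17933


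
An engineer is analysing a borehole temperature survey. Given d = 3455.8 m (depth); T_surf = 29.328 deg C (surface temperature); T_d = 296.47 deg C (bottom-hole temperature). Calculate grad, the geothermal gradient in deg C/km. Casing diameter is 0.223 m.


grad = (T_d - T_surf) / d * 1000
grad = (296.47 - 29.328) / 3455.8 * 1000
grad = 77.303 deg C/km


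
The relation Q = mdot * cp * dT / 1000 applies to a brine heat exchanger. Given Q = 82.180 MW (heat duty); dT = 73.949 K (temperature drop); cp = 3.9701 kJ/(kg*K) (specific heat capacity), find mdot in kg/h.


mdot = Q * 1000 / (cp * dT)
mdot = 82.180 * 1000 / (3.9701 * 73.949)
mdot = 279.9190 kg/s
Convert: 279.9190 kg/s * 3600.0 = 1.0077e+06 kg/h
mdot = 1.0077e+06 kg/h


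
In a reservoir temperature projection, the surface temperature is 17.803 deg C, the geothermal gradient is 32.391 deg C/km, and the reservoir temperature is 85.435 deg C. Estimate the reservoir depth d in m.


d = (T_res - T_surf) / grad * 1000
d = (85.435 - 17.803) / 32.391 * 1000
d = 2088.0 m


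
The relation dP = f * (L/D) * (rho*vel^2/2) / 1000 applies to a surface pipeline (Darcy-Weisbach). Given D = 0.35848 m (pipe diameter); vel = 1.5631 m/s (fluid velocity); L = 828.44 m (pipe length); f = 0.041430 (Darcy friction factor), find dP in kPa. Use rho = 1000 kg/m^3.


dP = f * (L/D) * (rho*vel^2/2) / 1000
dP = 0.041430 * (828.44/0.35848) * (1000*1.5631^2/2) / 1000
dP = 116.96 kPa


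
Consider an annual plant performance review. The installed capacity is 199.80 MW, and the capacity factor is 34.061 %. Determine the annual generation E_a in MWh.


E_a = CF / 100 * cap * 8760
E_a = 34.061 / 100 * 199.80 * 8760
E_a = 5.9615e+05 MWh


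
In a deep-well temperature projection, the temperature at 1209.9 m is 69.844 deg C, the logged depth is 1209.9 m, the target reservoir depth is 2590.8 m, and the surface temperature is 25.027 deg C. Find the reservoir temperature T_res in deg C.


Step 1: grad = (T_d1 - T_surf)/d1 * 1000 = (69.844 - 25.027)/1209.9 * 1000 = 37.04190 deg C/km
Step 2: T_res = T_surf + grad*d2/1000 = 25.027 + 37.04190*2590.8/1000 = 121.00 deg C
T_res = 121.00 deg C


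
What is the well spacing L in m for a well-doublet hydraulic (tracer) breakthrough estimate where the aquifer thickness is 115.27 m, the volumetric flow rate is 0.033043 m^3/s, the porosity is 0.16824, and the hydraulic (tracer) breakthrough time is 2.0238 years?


L = sqrt(t_bt*365.25*86400*3*Qv / (pi*hr*phi))
L = sqrt(2.0238*365.25*86400*3*0.033043 / (pi*115.27*0.16824))
L = 322.36 m


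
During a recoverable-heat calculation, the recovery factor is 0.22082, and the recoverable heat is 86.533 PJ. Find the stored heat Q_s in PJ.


Q_s = Q_rec / RF
Q_s = 86.533 / 0.22082
Q_s = 391.87 PJ


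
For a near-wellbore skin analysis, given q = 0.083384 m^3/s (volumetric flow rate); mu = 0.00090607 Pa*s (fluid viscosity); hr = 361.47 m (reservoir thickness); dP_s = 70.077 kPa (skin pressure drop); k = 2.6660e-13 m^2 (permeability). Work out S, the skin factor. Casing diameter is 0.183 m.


S = dP_s * 1000 * 2*pi*k*hr / (q*mu)
S = 70.077 * 1000 * 2*pi*2.6660e-13*361.47 / (0.083384*0.00090607)
S = 0.56162


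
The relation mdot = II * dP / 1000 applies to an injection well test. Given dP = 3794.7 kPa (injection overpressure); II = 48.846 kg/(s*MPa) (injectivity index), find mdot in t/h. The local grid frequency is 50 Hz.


mdot = II * dP / 1000
mdot = 48.846 * 3794.7 / 1000
mdot = 185.3559 kg/s
Convert: 185.3559 kg/s * 3.6 = 667.28 t/h
mdot = 667.28 t/h


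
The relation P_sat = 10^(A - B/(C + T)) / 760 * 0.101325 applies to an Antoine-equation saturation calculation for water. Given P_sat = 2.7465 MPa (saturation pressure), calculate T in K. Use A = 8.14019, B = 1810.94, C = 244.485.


T = B / (A - log10(P_sat * 760 / 0.101325)) - C
T = 1810.94 / (8.14019 - log10(2.7465 * 760 / 0.101325)) - 244.485
T = 228.8009 deg C
Convert to K: 228.8009 + 273.15 = 501.95 K
T = 501.95 K


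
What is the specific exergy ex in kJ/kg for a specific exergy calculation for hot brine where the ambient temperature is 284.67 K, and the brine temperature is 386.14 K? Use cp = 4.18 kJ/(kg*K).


ex = cp * ((T_b - T_0) - T_0 * ln(T_b/T_0))
ex = 4.18 * ((386.14 - 284.67) - 284.67 * ln(386.14/284.67))
ex = 61.374 kJ/kg


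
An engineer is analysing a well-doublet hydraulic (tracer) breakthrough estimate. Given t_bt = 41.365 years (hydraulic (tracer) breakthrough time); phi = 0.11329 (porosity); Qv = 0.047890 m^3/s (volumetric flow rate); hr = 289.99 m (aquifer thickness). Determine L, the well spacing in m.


L = sqrt(t_bt*365.25*86400*3*Qv / (pi*hr*phi))
L = sqrt(41.365*365.25*86400*3*0.047890 / (pi*289.99*0.11329))
L = 1348.0 m


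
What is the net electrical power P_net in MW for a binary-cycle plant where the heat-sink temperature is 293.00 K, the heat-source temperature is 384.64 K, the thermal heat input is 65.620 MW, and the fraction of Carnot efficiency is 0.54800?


Step 1: eta = (1 - Tc/Th)*f = (1 - 293.0/384.64)*0.548 = 0.1305603
Step 2: P_net = eta * Q_in = 0.1305603 * 65.62 = 8.5674 MW
P_net = 8.5674 MW


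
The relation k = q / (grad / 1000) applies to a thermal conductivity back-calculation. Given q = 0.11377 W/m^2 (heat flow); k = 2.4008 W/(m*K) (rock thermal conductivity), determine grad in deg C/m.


grad = q / k * 1000
grad = 0.11377 / 2.4008 * 1000
grad = 47.38837 deg C/km
Convert: 47.38837 deg C/km * 0.001 = 0.047388 deg C/m
grad = 0.047388 deg C/m


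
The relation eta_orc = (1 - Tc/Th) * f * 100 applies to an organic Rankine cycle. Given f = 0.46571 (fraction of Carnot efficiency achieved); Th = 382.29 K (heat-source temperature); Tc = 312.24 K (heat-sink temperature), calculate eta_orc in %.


eta_orc = (1 - Tc/Th) * f * 100
eta_orc = (1 - 312.24/382.29) * 0.46571 * 100
eta_orc = 8.5336 %


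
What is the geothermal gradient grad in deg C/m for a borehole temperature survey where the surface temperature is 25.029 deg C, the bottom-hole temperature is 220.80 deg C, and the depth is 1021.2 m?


grad = (T_d - T_surf) / d * 1000
grad = (220.80 - 25.029) / 1021.2 * 1000
grad = 191.7068 deg C/km
Convert: 191.7068 deg C/km * 0.001 = 0.19171 deg C/m
grad = 0.19171 deg C/m


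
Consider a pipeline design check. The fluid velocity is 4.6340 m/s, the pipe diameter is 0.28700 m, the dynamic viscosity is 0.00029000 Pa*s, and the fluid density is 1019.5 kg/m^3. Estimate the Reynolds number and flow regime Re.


Step 1: Re = rho*vel*D/mu = 1019.5*4.634*0.287/0.00029 = 4.6755e+06
Step 2: Re = 4.6755e+06 > 4000, so flow is turbulent.
Re = 4.6755e+06 (turbulent)


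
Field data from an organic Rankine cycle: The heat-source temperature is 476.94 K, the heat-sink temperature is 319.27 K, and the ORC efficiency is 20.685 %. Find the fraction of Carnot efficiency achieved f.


f = (eta_orc/100) / (1 - Tc/Th)
f = (20.685/100) / (1 - 319.27/476.94)
f = 0.62571


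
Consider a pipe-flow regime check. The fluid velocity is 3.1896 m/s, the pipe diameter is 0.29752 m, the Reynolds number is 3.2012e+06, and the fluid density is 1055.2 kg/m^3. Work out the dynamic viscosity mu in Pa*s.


mu = rho * vel * D / Re
mu = 1055.2 * 3.1896 * 0.29752 / 3.2012e+06
mu = 0.00031281 Pa*s


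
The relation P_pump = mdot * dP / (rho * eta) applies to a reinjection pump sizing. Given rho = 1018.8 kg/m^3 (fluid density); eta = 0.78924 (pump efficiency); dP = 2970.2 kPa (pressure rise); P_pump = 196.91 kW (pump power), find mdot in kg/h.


mdot = P_pump * rho * eta / dP
mdot = 196.91 * 1018.8 * 0.78924 / 2970.2
mdot = 53.30649 kg/s
Convert: 53.30649 kg/s * 3600.0 = 1.9190e+05 kg/h
mdot = 1.9190e+05 kg/h


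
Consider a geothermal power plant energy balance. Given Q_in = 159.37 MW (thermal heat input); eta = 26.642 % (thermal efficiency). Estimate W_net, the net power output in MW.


W_net = eta / 100 * Q_in
W_net = 26.642 / 100 * 159.37
W_net = 42.459 MW


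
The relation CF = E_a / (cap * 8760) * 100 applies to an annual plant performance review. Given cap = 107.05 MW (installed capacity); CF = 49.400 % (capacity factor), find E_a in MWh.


E_a = CF / 100 * cap * 8760
E_a = 49.400 / 100 * 107.05 * 8760
E_a = 4.6325e+05 MWh


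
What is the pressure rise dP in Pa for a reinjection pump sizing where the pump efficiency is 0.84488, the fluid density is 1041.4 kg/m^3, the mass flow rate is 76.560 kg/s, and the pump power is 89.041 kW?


dP = P_pump * rho * eta / mdot
dP = 89.041 * 1041.4 * 0.84488 / 76.560
dP = 1023.295 kPa
Convert: 1023.295 kPa * 1000.0 = 1.0233e+06 Pa
dP = 1.0233e+06 Pa


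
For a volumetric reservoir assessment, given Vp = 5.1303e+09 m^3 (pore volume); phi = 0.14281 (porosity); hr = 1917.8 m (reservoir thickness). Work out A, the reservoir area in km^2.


A = Vp / (1e6 * hr * phi)
A = 5.1303e+09 / (1e6 * 1917.8 * 0.14281)
A = 18.732 km^2


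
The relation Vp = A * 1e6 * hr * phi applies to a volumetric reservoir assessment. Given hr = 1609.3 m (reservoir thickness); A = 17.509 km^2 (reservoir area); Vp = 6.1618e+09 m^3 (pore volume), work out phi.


phi = Vp / (A * 1e6 * hr)
phi = 6.1618e+09 / (17.509 * 1e6 * 1609.3)
phi = 0.21868


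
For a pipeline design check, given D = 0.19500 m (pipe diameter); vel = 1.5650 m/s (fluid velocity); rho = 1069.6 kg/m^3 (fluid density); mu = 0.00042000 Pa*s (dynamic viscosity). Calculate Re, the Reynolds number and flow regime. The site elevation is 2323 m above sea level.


Step 1: Re = rho*vel*D/mu = 1069.6*1.565*0.195/0.00042 = 7.7718e+05
Step 2: Re = 7.7718e+05 > 4000, so flow is turbulent.
Re = 7.7718e+05 (turbulent)


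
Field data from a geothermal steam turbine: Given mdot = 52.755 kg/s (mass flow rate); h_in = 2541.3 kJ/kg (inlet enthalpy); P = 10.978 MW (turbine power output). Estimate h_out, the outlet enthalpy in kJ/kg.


h_out = h_in - P * 1000 / mdot
h_out = 2541.3 - 10.978 * 1000 / 52.755
h_out = 2333.2 kJ/kg


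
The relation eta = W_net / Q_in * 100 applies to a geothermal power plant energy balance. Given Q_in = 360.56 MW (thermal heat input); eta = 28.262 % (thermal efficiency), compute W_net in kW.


W_net = eta / 100 * Q_in
W_net = 28.262 / 100 * 360.56
W_net = 101.9015 MW
Convert: 101.9015 MW * 1000.0 = 1.0190e+05 kW
W_net = 1.0190e+05 kW


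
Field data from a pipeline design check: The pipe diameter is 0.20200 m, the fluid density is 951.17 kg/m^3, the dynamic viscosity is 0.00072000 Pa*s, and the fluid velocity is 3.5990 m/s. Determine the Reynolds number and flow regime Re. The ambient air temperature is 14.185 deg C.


Step 1: Re = rho*vel*D/mu = 951.17*3.599*0.202/0.00072 = 9.6041e+05
Step 2: Re = 9.6041e+05 > 4000, so flow is turbulent.
Re = 9.6041e+05 (turbulent)


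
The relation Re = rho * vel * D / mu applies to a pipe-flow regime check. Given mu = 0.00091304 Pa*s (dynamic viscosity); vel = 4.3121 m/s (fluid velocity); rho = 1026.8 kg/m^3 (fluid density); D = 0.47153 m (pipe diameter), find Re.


Re = rho * vel * D / mu
Re = 1026.8 * 4.3121 * 0.47153 / 0.00091304
Re = 2.2866e+06


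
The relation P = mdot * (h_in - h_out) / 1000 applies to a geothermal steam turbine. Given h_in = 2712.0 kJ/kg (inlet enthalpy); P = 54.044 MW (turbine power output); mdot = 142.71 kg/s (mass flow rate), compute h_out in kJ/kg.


h_out = h_in - P * 1000 / mdot
h_out = 2712.0 - 54.044 * 1000 / 142.71
h_out = 2333.3 kJ/kg


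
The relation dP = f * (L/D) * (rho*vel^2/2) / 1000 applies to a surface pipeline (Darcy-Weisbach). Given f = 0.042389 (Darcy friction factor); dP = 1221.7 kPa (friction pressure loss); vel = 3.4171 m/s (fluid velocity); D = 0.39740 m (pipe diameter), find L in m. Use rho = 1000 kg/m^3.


L = dP*1000*D / (f*rho*vel^2/2)
L = 1221.7*1000*0.39740 / (0.042389*1000*3.4171^2/2)
L = 1961.8 m


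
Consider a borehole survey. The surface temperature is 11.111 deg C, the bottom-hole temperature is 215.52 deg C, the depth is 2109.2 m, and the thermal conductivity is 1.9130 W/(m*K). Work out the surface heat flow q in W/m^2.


Step 1: grad = (T_d - T_surf)/d * 1000 = (215.52 - 11.111)/2109.2 * 1000 = 96.91305 deg C/km
Step 2: q = k * grad / 1000 = 1.913 * 96.91305 / 1000 = 0.18539 W/m^2
q = 0.18539 W/m^2


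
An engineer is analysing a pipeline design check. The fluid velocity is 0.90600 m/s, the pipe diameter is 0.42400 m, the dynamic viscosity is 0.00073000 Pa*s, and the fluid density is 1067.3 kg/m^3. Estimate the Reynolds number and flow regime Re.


Step 1: Re = rho*vel*D/mu = 1067.3*0.906*0.424/0.00073 = 5.6164e+05
Step 2: Re = 5.6164e+05 > 4000, so flow is turbulent.
Re = 5.6164e+05 (turbulent)


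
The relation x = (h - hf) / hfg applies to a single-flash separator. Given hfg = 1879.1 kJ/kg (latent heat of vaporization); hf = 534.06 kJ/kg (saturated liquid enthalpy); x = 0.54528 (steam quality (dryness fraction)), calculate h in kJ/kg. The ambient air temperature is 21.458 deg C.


h = hf + x * hfg
h = 534.06 + 0.54528 * 1879.1
h = 1558.7 kJ/kg


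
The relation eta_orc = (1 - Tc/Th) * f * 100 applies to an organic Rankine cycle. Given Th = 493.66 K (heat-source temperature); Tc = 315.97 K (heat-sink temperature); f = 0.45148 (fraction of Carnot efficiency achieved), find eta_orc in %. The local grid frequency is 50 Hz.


eta_orc = (1 - Tc/Th) * f * 100
eta_orc = (1 - 315.97/493.66) * 0.45148 * 100
eta_orc = 16.251 %


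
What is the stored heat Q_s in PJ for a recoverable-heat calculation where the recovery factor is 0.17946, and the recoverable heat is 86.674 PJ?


Q_s = Q_rec / RF
Q_s = 86.674 / 0.17946
Q_s = 482.97 PJ


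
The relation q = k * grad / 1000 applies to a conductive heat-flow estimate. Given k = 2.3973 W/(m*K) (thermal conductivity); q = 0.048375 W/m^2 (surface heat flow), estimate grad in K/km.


grad = q * 1000 / k
grad = 0.048375 * 1000 / 2.3973
grad = 20.17895 deg C/km
Convert: 20.17895 deg C/km * 1.0 = 20.179 K/km
grad = 20.179 K/km


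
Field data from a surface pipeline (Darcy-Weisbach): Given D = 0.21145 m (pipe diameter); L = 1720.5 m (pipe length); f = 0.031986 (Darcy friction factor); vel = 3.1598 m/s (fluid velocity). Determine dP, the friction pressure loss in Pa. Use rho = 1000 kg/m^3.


dP = f * (L/D) * (rho*vel^2/2) / 1000
dP = 0.031986 * (1720.5/0.21145) * (1000*3.1598^2/2) / 1000
dP = 1299.260 kPa
Convert: 1299.260 kPa * 1000.0 = 1.2993e+06 Pa
dP = 1.2993e+06 Pa


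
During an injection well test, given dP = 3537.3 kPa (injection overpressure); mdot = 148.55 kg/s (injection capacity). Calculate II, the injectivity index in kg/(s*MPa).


II = mdot * 1000 / dP
II = 148.55 * 1000 / 3537.3
II = 41.995 kg/(s*MPa)


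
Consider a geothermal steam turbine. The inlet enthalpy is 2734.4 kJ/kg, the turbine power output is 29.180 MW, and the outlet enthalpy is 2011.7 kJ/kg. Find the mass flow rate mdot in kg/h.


mdot = P * 1000 / (h_in - h_out)
mdot = 29.180 * 1000 / (2734.4 - 2011.7)
mdot = 40.37637 kg/s
Convert: 40.37637 kg/s * 3600.0 = 1.4535e+05 kg/h
mdot = 1.4535e+05 kg/h


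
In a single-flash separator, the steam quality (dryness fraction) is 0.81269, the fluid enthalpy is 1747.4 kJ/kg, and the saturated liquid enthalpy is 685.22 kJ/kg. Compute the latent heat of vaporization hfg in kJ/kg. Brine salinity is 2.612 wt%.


hfg = (h - hf) / x
hfg = (1747.4 - 685.22) / 0.81269
hfg = 1307.0 kJ/kg


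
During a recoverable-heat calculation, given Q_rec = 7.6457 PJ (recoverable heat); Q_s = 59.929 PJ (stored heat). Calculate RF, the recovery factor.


RF = Q_rec / Q_s
RF = 7.6457 / 59.929
RF = 0.12758


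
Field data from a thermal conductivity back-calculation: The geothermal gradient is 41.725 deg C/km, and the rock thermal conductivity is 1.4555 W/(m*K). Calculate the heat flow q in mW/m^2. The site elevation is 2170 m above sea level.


q = k * grad / 1000
q = 1.4555 * 41.725 / 1000
q = 0.06073074 W/m^2
Convert: 0.06073074 W/m^2 * 1000.0 = 60.731 mW/m^2
q = 60.731 mW/m^2


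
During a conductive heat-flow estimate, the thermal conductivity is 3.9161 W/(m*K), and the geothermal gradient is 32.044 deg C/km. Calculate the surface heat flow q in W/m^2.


q = k * grad / 1000
q = 3.9161 * 32.044 / 1000
q = 0.12549 W/m^2


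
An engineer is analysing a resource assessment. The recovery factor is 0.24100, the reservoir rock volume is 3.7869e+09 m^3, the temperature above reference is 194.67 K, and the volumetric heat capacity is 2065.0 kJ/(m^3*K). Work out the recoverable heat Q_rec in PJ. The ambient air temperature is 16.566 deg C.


Step 1: Q_s = Vr*rhoc*dT/1e12 = 3.7869e+09*2065.0*194.67/1e12 = 1522.309 PJ
Step 2: Q_rec = Q_s * RF = 1522.309 * 0.241 = 366.88 PJ
Q_rec = 366.88 PJ


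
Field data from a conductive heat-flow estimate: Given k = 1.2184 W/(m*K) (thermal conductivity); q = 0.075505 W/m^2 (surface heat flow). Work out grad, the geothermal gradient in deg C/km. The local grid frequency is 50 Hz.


grad = q * 1000 / k
grad = 0.075505 * 1000 / 1.2184
grad = 61.971 deg C/km


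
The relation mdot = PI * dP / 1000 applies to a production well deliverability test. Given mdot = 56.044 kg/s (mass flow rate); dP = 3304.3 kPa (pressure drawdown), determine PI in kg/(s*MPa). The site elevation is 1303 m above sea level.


PI = mdot * 1000 / dP
PI = 56.044 * 1000 / 3304.3
PI = 16.961 kg/(s*MPa)


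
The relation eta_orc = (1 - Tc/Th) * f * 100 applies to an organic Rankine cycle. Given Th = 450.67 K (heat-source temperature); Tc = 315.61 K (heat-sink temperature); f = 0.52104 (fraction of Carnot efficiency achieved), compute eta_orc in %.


eta_orc = (1 - Tc/Th) * f * 100
eta_orc = (1 - 315.61/450.67) * 0.52104 * 100
eta_orc = 15.615 %


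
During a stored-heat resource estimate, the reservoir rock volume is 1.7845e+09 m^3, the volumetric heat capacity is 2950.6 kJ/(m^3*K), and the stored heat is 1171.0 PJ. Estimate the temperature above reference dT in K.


dT = Q_s * 1e12 / (Vr * rhoc)
dT = 1171.0 * 1e12 / (1.7845e+09 * 2950.6)
dT = 222.40 K


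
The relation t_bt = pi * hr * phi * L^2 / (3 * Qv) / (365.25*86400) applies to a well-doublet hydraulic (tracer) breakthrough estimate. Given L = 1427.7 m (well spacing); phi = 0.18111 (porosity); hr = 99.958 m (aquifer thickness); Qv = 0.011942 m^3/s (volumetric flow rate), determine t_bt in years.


t_bt = pi * hr * phi * L^2 / (3 * Qv) / (365.25*86400)
t_bt = pi * 99.958 * 0.18111 * 1427.7^2 / (3 * 0.011942) / (365.25*86400)
t_bt = 102.54 years


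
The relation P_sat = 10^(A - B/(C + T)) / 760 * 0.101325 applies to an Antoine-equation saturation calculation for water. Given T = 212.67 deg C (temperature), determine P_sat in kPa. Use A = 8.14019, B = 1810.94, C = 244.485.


P_sat = 10^(A - B/(C + T)) / 760 * 0.101325
P_sat = 10^(8.14019 - 1810.94/(244.485 + 212.67)) / 760 * 0.101325
P_sat = 2.012644 MPa
Convert: 2.012644 MPa * 1000.0 = 2012.6 kPa
P_sat = 2012.6 kPa


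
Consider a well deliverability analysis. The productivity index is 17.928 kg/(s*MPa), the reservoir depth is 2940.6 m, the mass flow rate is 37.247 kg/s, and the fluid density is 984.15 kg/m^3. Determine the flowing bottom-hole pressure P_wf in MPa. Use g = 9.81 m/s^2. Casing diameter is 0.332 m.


Step 1: P_i = rho*g*h/1e6 = 984.15*9.81*2940.6/1e6 = 28.39006 MPa
Step 2: P_wf = P_i - mdot/PI = 28.39006 - 37.247/17.928 = 26.312 MPa
P_wf = 26.312 MPa


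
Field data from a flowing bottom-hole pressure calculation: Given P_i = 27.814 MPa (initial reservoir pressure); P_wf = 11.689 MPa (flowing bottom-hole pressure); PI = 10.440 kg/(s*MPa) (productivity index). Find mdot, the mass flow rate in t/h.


mdot = (P_i - P_wf) * PI
mdot = (27.814 - 11.689) * 10.440
mdot = 168.3450 kg/s
Convert: 168.3450 kg/s * 3.6 = 606.04 t/h
mdot = 606.04 t/h


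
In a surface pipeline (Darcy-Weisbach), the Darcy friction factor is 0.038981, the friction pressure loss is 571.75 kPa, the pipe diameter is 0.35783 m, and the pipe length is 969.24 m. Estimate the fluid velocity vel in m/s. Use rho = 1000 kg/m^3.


vel = sqrt(dP*1000*2*D / (f*L*rho))
vel = sqrt(571.75*1000*2*0.35783 / (0.038981*969.24*1000))
vel = 3.2909 m/s


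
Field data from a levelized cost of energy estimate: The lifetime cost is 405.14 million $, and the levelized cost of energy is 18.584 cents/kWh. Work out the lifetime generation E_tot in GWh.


E_tot = C_tot / LCOE * 100
E_tot = 405.14 / 18.584 * 100
E_tot = 2180.0 GWh


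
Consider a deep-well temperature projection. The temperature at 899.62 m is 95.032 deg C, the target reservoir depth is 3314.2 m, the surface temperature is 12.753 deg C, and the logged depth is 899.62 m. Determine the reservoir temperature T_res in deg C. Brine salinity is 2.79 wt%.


Step 1: grad = (T_d1 - T_surf)/d1 * 1000 = (95.032 - 12.753)/899.62 * 1000 = 91.45973 deg C/km
Step 2: T_res = T_surf + grad*d2/1000 = 12.753 + 91.45973*3314.2/1000 = 315.87 deg C
T_res = 315.87 deg C


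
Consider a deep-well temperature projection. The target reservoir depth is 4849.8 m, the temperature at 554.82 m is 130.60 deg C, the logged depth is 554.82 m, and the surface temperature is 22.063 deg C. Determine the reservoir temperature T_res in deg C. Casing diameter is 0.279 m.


Step 1: grad = (T_d1 - T_surf)/d1 * 1000 = (130.6 - 22.063)/554.82 * 1000 = 195.6256 deg C/km
Step 2: T_res = T_surf + grad*d2/1000 = 22.063 + 195.6256*4849.8/1000 = 970.81 deg C
T_res = 970.81 deg C


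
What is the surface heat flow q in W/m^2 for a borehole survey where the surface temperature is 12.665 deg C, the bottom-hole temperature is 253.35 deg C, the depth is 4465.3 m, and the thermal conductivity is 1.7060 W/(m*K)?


Step 1: grad = (T_d - T_surf)/d * 1000 = (253.35 - 12.665)/4465.3 * 1000 = 53.90119 deg C/km
Step 2: q = k * grad / 1000 = 1.706 * 53.90119 / 1000 = 0.091955 W/m^2
q = 0.091955 W/m^2


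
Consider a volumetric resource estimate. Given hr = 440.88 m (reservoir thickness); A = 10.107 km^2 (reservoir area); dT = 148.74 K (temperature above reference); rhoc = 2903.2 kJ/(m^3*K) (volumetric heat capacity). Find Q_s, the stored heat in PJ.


Step 1: Vr = A*1e6*hr = 10.107*1e6*440.88 = 4.455974e+09 m^3
Step 2: Q_s = Vr*rhoc*dT/1e12 = 4.455974e+09*2903.2*148.74/1e12 = 1924.2 PJ
Q_s = 1924.2 PJ


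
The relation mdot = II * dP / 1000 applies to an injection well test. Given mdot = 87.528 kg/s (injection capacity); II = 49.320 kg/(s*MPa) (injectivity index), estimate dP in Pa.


dP = mdot * 1000 / II
dP = 87.528 * 1000 / 49.320
dP = 1774.696 kPa
Convert: 1774.696 kPa * 1000.0 = 1.7747e+06 Pa
dP = 1.7747e+06 Pa


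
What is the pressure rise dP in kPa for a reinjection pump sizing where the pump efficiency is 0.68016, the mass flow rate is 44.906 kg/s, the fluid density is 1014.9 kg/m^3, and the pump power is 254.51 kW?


dP = P_pump * rho * eta / mdot
dP = 254.51 * 1014.9 * 0.68016 / 44.906
dP = 3912.3 kPa


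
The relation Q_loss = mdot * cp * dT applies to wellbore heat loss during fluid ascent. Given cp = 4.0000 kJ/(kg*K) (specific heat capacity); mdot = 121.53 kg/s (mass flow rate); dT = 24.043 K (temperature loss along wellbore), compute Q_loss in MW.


Q_loss = mdot * cp * dT
Q_loss = 121.53 * 4.0000 * 24.043
Q_loss = 11687.78 kW
Convert: 11687.78 kW * 0.001 = 11.688 MW
Q_loss = 11.688 MW


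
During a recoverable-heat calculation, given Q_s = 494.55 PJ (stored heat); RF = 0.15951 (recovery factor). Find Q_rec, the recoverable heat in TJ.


Q_rec = Q_s * RF
Q_rec = 494.55 * 0.15951
Q_rec = 78.88567 PJ
Convert: 78.88567 PJ * 1000.0 = 78886 TJ
Q_rec = 78886 TJ


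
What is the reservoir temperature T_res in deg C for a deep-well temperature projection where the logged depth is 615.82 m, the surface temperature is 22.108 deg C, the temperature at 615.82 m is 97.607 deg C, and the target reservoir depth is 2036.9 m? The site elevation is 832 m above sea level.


Step 1: grad = (T_d1 - T_surf)/d1 * 1000 = (97.607 - 22.108)/615.82 * 1000 = 122.5991 deg C/km
Step 2: T_res = T_surf + grad*d2/1000 = 22.108 + 122.5991*2036.9/1000 = 271.83 deg C
T_res = 271.83 deg C


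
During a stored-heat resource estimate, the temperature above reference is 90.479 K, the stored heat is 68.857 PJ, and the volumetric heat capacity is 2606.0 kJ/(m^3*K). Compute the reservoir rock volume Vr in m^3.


Vr = Q_s * 1e12 / (rhoc * dT)
Vr = 68.857 * 1e12 / (2606.0 * 90.479)
Vr = 2.9203e+08 m^3


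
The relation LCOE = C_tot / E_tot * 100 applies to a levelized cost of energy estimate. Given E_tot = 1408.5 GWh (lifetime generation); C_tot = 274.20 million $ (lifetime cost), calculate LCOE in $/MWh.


LCOE = C_tot / E_tot * 100
LCOE = 274.20 / 1408.5 * 100
LCOE = 19.46752 cents/kWh
Convert: 19.46752 cents/kWh * 10.0 = 194.68 $/MWh
LCOE = 194.68 $/MWh


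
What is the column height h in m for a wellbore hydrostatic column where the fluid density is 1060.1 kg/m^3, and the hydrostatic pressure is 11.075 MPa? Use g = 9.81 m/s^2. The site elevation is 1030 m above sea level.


h = P * 1e6 / (g * rho)
h = 11.075 * 1e6 / (9.81 * 1060.1)
h = 1064.9 m


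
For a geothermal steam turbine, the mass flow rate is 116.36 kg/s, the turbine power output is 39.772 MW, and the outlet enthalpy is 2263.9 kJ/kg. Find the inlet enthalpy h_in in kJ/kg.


h_in = h_out + P * 1000 / mdot
h_in = 2263.9 + 39.772 * 1000 / 116.36
h_in = 2605.7 kJ/kg


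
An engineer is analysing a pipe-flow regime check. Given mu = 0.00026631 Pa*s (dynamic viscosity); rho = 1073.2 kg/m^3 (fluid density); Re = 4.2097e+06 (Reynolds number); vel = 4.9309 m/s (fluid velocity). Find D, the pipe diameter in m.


D = Re * mu / (rho * vel)
D = 4.2097e+06 * 0.00026631 / (1073.2 * 4.9309)
D = 0.21185 m


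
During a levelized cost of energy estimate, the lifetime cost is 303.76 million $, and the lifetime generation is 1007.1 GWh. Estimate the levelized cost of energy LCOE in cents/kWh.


LCOE = C_tot / E_tot * 100
LCOE = 303.76 / 1007.1 * 100
LCOE = 30.162 cents/kWh


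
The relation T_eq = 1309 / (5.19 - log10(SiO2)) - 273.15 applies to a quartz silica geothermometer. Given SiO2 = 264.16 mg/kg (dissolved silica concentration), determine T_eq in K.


T_eq = 1309 / (5.19 - log10(SiO2)) - 273.15
T_eq = 1309 / (5.19 - log10(264.16)) - 273.15
T_eq = 199.7319 deg C
Convert to K: 199.7319 + 273.15 = 472.88 K
T_eq = 472.88 K


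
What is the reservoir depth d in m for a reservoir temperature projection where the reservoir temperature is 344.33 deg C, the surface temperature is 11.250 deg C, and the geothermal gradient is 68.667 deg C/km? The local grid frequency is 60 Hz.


d = (T_res - T_surf) / grad * 1000
d = (344.33 - 11.250) / 68.667 * 1000
d = 4850.7 m


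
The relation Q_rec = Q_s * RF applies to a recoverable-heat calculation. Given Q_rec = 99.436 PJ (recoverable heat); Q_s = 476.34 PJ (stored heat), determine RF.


RF = Q_rec / Q_s
RF = 99.436 / 476.34
RF = 0.20875


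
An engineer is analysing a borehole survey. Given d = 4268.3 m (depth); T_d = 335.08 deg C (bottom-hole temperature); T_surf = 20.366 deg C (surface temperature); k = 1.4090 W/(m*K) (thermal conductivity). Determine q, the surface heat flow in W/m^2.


Step 1: grad = (T_d - T_surf)/d * 1000 = (335.08 - 20.366)/4268.3 * 1000 = 73.73287 deg C/km
Step 2: q = k * grad / 1000 = 1.409 * 73.73287 / 1000 = 0.10389 W/m^2
q = 0.10389 W/m^2


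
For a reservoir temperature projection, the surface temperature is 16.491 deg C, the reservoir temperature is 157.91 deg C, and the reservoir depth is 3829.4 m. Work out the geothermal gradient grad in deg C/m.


grad = (T_res - T_surf) / d * 1000
grad = (157.91 - 16.491) / 3829.4 * 1000
grad = 36.92981 deg C/km
Convert: 36.92981 deg C/km * 0.001 = 0.036930 deg C/m
grad = 0.036930 deg C/m


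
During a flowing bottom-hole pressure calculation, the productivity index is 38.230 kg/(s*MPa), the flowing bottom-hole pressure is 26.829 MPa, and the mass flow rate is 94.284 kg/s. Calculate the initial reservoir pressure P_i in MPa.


P_i = P_wf + mdot / PI
P_i = 26.829 + 94.284 / 38.230
P_i = 29.295 MPa


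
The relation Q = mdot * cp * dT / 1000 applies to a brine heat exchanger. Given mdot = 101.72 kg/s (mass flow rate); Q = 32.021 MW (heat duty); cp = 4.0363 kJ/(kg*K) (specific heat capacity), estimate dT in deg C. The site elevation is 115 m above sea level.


dT = Q * 1000 / (mdot * cp)
dT = 32.021 * 1000 / (101.72 * 4.0363)
dT = 77.99111 K
Convert (temperature difference, 1 K = 1 deg C): 77.99111 K = 77.99111 deg C
dT = 77.991 deg C


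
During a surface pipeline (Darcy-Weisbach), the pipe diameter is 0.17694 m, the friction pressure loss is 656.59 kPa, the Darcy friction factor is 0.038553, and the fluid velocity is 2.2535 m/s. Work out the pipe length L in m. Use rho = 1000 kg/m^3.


L = dP*1000*D / (f*rho*vel^2/2)
L = 656.59*1000*0.17694 / (0.038553*1000*2.2535^2/2)
L = 1186.8 m


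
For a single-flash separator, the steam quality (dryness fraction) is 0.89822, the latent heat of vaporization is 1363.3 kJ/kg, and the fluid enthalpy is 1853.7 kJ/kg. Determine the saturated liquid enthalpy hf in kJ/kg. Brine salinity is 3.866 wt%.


hf = h - x * hfg
hf = 1853.7 - 0.89822 * 1363.3
hf = 629.16 kJ/kg


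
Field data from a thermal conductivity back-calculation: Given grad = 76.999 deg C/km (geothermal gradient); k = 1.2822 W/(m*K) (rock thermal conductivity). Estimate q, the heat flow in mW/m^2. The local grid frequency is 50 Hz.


q = k * grad / 1000
q = 1.2822 * 76.999 / 1000
q = 0.09872812 W/m^2
Convert: 0.09872812 W/m^2 * 1000.0 = 98.728 mW/m^2
q = 98.728 mW/m^2


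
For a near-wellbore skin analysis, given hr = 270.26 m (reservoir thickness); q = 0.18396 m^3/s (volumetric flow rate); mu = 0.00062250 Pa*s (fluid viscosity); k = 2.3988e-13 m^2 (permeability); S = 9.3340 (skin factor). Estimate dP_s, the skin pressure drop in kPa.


dP_s = S * q * mu / (2*pi*k*hr) / 1000
dP_s = 9.3340 * 0.18396 * 0.00062250 / (2*pi*2.3988e-13*270.26) / 1000
dP_s = 2624.1 kPa


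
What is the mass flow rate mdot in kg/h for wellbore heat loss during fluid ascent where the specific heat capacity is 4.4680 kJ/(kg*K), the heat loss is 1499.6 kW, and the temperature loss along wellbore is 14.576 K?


mdot = Q_loss / (cp * dT)
mdot = 1499.6 / (4.4680 * 14.576)
mdot = 23.02629 kg/s
Convert: 23.02629 kg/s * 3600.0 = 82895 kg/h
mdot = 82895 kg/h


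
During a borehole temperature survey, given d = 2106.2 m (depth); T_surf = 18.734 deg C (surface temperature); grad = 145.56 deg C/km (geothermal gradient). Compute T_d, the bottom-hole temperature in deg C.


T_d = T_surf + grad * d / 1000
T_d = 18.734 + 145.56 * 2106.2 / 1000
T_d = 325.31 deg C


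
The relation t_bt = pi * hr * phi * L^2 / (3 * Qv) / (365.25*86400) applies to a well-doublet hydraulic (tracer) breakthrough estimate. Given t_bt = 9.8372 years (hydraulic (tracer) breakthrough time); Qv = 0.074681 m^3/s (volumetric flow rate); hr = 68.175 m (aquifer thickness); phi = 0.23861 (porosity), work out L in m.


L = sqrt(t_bt*365.25*86400*3*Qv / (pi*hr*phi))
L = sqrt(9.8372*365.25*86400*3*0.074681 / (pi*68.175*0.23861))
L = 1166.6 m


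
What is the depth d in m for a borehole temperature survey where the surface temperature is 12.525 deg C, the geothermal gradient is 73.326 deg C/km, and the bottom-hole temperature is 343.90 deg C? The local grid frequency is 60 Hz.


d = (T_d - T_surf) / grad * 1000
d = (343.90 - 12.525) / 73.326 * 1000
d = 4519.2 m


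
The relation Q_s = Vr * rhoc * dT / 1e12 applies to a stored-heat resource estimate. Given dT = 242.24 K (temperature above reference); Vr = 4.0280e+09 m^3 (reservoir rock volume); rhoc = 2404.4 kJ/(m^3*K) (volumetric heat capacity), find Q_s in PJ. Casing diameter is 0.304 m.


Q_s = Vr * rhoc * dT / 1e12
Q_s = 4.0280e+09 * 2404.4 * 242.24 / 1e12
Q_s = 2346.1 PJ


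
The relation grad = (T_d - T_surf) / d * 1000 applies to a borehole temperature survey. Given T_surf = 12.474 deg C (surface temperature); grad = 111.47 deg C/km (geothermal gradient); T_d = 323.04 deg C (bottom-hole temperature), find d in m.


d = (T_d - T_surf) / grad * 1000
d = (323.04 - 12.474) / 111.47 * 1000
d = 2786.1 m


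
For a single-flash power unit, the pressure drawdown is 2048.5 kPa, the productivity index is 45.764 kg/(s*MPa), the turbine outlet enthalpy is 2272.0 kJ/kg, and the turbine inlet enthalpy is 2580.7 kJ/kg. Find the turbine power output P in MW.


Step 1: mdot = PI * dP / 1000 = 45.764 * 2048.5 / 1000 = 93.74755 kg/s
Step 2: P = mdot*(h_in - h_out)/1000 = 93.74755*(2580.7 - 2272.0)/1000 = 28.940 MW
P = 28.940 MW


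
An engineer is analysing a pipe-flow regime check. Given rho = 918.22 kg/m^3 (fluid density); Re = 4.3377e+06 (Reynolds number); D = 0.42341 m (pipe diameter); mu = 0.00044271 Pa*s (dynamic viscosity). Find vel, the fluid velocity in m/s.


vel = Re * mu / (rho * D)
vel = 4.3377e+06 * 0.00044271 / (918.22 * 0.42341)
vel = 4.9394 m/s


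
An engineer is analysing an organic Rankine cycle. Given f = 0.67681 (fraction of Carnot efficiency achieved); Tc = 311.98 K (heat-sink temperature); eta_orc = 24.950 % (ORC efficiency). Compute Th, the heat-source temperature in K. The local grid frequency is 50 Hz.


Th = Tc / (1 - (eta_orc/100)/f)
Th = 311.98 / (1 - (24.950/100)/0.67681)
Th = 494.14 K
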